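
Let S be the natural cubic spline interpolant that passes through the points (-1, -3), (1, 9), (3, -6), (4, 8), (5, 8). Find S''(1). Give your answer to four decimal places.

Write M_i for S''(x_i). With h_i = 2, 2, 1, 1 and divided differences Δ_i = 6, -15/2, 14, 0, the continuity of S' gives the tridiagonal system
  2·M_0 + 8·M_1 + 2·M_2 = 6(Δ_1 - Δ_0) = -81
  2·M_1 + 6·M_2 + 1·M_3 = 6(Δ_2 - Δ_1) = 129
  1·M_2 + 4·M_3 + 1·M_4 = 6(Δ_3 - Δ_2) = -84
Natural end conditions: M_0 = M_4 = 0.
Solving: M_0 = 0, M_1 = -1021/56, M_2 = 227/7, M_3 = -815/28, M_4 = 0.

-18.2321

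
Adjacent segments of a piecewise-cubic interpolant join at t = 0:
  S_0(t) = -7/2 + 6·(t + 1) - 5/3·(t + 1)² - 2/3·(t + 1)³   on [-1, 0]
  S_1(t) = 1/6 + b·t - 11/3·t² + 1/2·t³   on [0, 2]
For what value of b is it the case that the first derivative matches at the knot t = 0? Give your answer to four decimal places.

S_0'(t) = 6 - 10/3·(t + 1) - 2·(t + 1)², so S_0'(0) = 2/3. On the right, S_1'(0) = b, so b = 2/3.

0.6667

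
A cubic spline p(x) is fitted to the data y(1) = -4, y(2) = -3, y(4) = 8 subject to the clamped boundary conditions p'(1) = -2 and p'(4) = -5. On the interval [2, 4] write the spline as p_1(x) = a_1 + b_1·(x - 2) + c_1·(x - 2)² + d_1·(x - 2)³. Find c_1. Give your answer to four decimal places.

5.5000

Let M_i = p''(x_i). Step sizes h_i = 1, 2; slopes of the chords Δ_i = (y_(i+1) - y_i)/h_i = 1, 11/2.
  1·M_0 + 6·M_1 + 2·M_2 = 6(Δ_1 - Δ_0) = 27
Clamped end conditions give two more equations: 2h_0·M_0 + h_0·M_1 = 6(Δ_0 - p'(1)) = 18 and h_1·M_1 + 2h_1·M_2 = 6(p'(4) - Δ_1) = -63.
Forward elimination and back-substitution give M_0 = 7/2, M_1 = 11, M_2 = -85/4.
On [2, 4], with p_1(x) = a_1 + b_1·(x - 2) + c_1·(x - 2)² + d_1·(x - 2)³: c_1 = M_1/2 = 11/2, d_1 = (M_2 - M_1)/(6h_1) = -43/16, b_1 = Δ_1 - h_1(2M_1 + M_2)/6 = 21/4.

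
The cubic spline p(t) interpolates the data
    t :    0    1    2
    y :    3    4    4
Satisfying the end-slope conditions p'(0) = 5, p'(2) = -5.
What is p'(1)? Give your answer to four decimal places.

0.7500

Write M_i for p''(x_i). With h_i = 1, 1 and divided differences Δ_i = 1, 0, the continuity of p' gives the tridiagonal system
  1·M_0 + 4·M_1 + 1·M_2 = 6(Δ_1 - Δ_0) = -6
Clamped end conditions give two more equations: 2h_0·M_0 + h_0·M_1 = 6(Δ_0 - p'(0)) = -24 and h_1·M_1 + 2h_1·M_2 = 6(p'(2) - Δ_1) = -30.
Solving: M_0 = -31/2, M_1 = 7, M_2 = -37/2.
On [1, 2], p'(t) = b_1 + 2c_1·(t - 1) + 3d_1·(t - 1)² with b_1 = Δ_1 - h_1(2M_1 + M_2)/6 = 3/4, c_1 = M_1/2 = 7/2, d_1 = (M_2 - M_1)/(6h_1) = -17/4. So p'(1) = 3/4.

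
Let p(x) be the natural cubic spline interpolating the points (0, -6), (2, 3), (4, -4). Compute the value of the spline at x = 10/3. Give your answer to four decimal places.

-0.4815

With m_i denoting the second derivative at x_i, h_i = 2, 2, and Δ_i = (y_(i+1) − y_i)/h_i = 9/2, -7/2:
  2·m_0 + 8·m_1 + 2·m_2 = 6(Δ_1 - Δ_0) = -48
Natural end conditions: m_0 = m_2 = 0.
Hence m_0 = 0, m_1 = -6, m_2 = 0.
On [2, 4], p(x) = 3 + 1/2·(x - 2) - 3·(x - 2)² + 1/2·(x - 2)³.
With (x - 2) = 4/3: p(10/3) = -13/27.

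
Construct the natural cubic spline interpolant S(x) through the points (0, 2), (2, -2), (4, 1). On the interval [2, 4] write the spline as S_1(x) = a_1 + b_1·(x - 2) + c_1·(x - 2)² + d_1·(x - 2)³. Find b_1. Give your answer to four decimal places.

Write σ_i for S''(x_i). With h_i = 2, 2 and divided differences Δ_i = -2, 3/2, the continuity of S' gives the tridiagonal system
  2·σ_0 + 8·σ_1 + 2·σ_2 = 6(Δ_1 - Δ_0) = 21
Natural end conditions: σ_0 = σ_2 = 0.
Solving: σ_0 = 0, σ_1 = 21/8, σ_2 = 0.
On [2, 4], with S_1(x) = a_1 + b_1·(x - 2) + c_1·(x - 2)² + d_1·(x - 2)³: c_1 = σ_1/2 = 21/16, d_1 = (σ_2 - σ_1)/(6h_1) = -7/32, b_1 = Δ_1 - h_1(2σ_1 + σ_2)/6 = -1/4.

-0.2500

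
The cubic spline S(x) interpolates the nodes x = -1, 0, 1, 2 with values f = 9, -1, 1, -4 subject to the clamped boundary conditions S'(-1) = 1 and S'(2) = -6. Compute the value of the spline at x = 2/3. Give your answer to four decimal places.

Let m_i = S''(x_i). Step sizes h_i = 1, 1, 1; slopes of the chords Δ_i = (y_(i+1) - y_i)/h_i = -10, 2, -5.
  1·m_0 + 4·m_1 + 1·m_2 = 6(Δ_1 - Δ_0) = 72
  1·m_1 + 4·m_2 + 1·m_3 = 6(Δ_2 - Δ_1) = -42
Clamped end conditions give two more equations: 2h_0·m_0 + h_0·m_1 = 6(Δ_0 - S'(-1)) = -66 and h_2·m_2 + 2h_2·m_3 = 6(S'(2) - Δ_2) = -6.
Solving the tridiagonal system: m_0 = -766/15, m_1 = 542/15, m_2 = -322/15, m_3 = 116/15.
On [0, 1], S(x) = -1 - 97/15·x + 271/15·x² - 48/5·x³.
With x = 2/3: S(2/3) = -17/135.

-0.1259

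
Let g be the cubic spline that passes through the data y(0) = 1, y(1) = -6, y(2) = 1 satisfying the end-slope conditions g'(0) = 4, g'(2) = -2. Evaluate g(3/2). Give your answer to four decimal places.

-2.3125

Write M_i for g''(x_i). With h_i = 1, 1 and divided differences Δ_i = -7, 7, the continuity of g' gives the tridiagonal system
  1·M_0 + 4·M_1 + 1·M_2 = 6(Δ_1 - Δ_0) = 84
Clamped end conditions give two more equations: 2h_0·M_0 + h_0·M_1 = 6(Δ_0 - g'(0)) = -66 and h_1·M_1 + 2h_1·M_2 = 6(g'(2) - Δ_1) = -54.
Solving the tridiagonal system: M_0 = -57, M_1 = 48, M_2 = -51.
On [1, 2], g(t) = -6 - 1/2·(t - 1) + 24·(t - 1)² - 33/2·(t - 1)³.
With (t - 1) = 1/2: g(3/2) = -37/16.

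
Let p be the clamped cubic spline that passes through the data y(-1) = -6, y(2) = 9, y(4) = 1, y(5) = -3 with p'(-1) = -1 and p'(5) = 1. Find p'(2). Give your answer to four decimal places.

1.5789

With M_i denoting the second derivative at x_i, h_i = 3, 2, 1, and Δ_i = (y_(i+1) − y_i)/h_i = 5, -4, -4:
  3·M_0 + 10·M_1 + 2·M_2 = 6(Δ_1 - Δ_0) = -54
  2·M_1 + 6·M_2 + 1·M_3 = 6(Δ_2 - Δ_1) = 0
Clamped end conditions give two more equations: 2h_0·M_0 + h_0·M_1 = 6(Δ_0 - p'(-1)) = 36 and h_2·M_2 + 2h_2·M_3 = 6(p'(5) - Δ_2) = 30.
Solving: M_0 = 586/57, M_1 = -488/57, M_2 = 22/57, M_3 = 844/57.
On [2, 4], p'(x) = b_1 + 2c_1·(x - 2) + 3d_1·(x - 2)² with b_1 = Δ_1 - h_1(2M_1 + M_2)/6 = 30/19, c_1 = M_1/2 = -244/57, d_1 = (M_2 - M_1)/(6h_1) = 85/114. So p'(2) = 30/19.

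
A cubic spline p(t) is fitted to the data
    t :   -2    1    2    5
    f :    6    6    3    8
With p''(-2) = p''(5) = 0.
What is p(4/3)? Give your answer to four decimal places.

Put M_i = p'' at the i-th knot. Here h = (3, 1, 3) and Δ = (0, -3, 5/3), so the interior equations h_(i-1)·M_(i-1) + 2(h_(i-1)+h_i)·M_i + h_i·M_(i+1) = 6(Δ_i − Δ_(i-1)) read
  3·M_0 + 8·M_1 + 1·M_2 = 6(Δ_1 - Δ_0) = -18
  1·M_1 + 8·M_2 + 3·M_3 = 6(Δ_2 - Δ_1) = 28
Natural end conditions: M_0 = M_3 = 0.
Hence M_0 = 0, M_1 = -172/63, M_2 = 242/63, M_3 = 0.
On [1, 2], p(t) = 6 - 172/63·(t - 1) - 86/63·(t - 1)² + 23/21·(t - 1)³.
With (t - 1) = 1/3: p(4/3) = 941/189.

4.9788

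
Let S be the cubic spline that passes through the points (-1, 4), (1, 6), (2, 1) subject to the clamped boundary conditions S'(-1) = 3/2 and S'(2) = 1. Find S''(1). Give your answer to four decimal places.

Let M_i = S''(x_i). Step sizes h_i = 2, 1; slopes of the chords Δ_i = (y_(i+1) - y_i)/h_i = 1, -5.
  2·M_0 + 6·M_1 + 1·M_2 = 6(Δ_1 - Δ_0) = -36
Clamped end conditions give two more equations: 2h_0·M_0 + h_0·M_1 = 6(Δ_0 - S'(-1)) = -3 and h_1·M_1 + 2h_1·M_2 = 6(S'(2) - Δ_1) = 36.
Forward elimination and back-substitution give M_0 = 61/12, M_1 = -35/3, M_2 = 143/6.

-11.6667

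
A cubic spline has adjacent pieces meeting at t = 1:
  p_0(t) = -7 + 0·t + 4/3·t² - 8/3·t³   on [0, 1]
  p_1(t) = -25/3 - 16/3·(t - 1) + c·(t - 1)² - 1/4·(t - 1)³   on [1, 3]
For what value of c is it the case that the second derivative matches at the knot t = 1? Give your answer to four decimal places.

-6.6667

p_0''(t) = 8/3 - 16·t, so p_0''(1) = -40/3. On the right, p_1''(1) = 2c, so c = -20/3.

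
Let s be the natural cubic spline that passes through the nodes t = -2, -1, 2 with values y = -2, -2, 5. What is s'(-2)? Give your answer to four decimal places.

Let M_i = s''(x_i). Step sizes h_i = 1, 3; slopes of the chords Δ_i = (y_(i+1) - y_i)/h_i = 0, 7/3.
  1·M_0 + 8·M_1 + 3·M_2 = 6(Δ_1 - Δ_0) = 14
Natural end conditions: M_0 = M_2 = 0.
Solving: M_0 = 0, M_1 = 7/4, M_2 = 0.
On [-2, -1], s'(t) = b_0 + 2c_0·(t + 2) + 3d_0·(t + 2)² with b_0 = Δ_0 - h_0(2M_0 + M_1)/6 = -7/24, c_0 = M_0/2 = 0, d_0 = (M_1 - M_0)/(6h_0) = 7/24. So s'(-2) = -7/24.

-0.2917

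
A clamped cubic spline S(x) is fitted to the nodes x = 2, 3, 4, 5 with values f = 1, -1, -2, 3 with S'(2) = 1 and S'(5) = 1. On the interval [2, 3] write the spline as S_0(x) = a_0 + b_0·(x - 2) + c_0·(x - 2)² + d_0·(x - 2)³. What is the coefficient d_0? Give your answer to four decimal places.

With m_i denoting the second derivative at x_i, h_i = 1, 1, 1, and Δ_i = (y_(i+1) − y_i)/h_i = -2, -1, 5:
  1·m_0 + 4·m_1 + 1·m_2 = 6(Δ_1 - Δ_0) = 6
  1·m_1 + 4·m_2 + 1·m_3 = 6(Δ_2 - Δ_1) = 36
Clamped end conditions give two more equations: 2h_0·m_0 + h_0·m_1 = 6(Δ_0 - S'(2)) = -18 and h_2·m_2 + 2h_2·m_3 = 6(S'(5) - Δ_2) = -24.
Solving: m_0 = -46/5, m_1 = 2/5, m_2 = 68/5, m_3 = -94/5.
On [2, 3], with S_0(x) = a_0 + b_0·(x - 2) + c_0·(x - 2)² + d_0·(x - 2)³: c_0 = m_0/2 = -23/5, d_0 = (m_1 - m_0)/(6h_0) = 8/5, b_0 = Δ_0 - h_0(2m_0 + m_1)/6 = 1.

1.6000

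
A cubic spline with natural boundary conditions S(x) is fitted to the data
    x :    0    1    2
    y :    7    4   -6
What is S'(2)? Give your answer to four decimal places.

-11.7500

Let σ_i = S''(x_i). Step sizes h_i = 1, 1; slopes of the chords Δ_i = (y_(i+1) - y_i)/h_i = -3, -10.
  1·σ_0 + 4·σ_1 + 1·σ_2 = 6(Δ_1 - Δ_0) = -42
Natural end conditions: σ_0 = σ_2 = 0.
Hence σ_0 = 0, σ_1 = -21/2, σ_2 = 0.
On [1, 2], S'(x) = b_1 + 2c_1·(x - 1) + 3d_1·(x - 1)² with b_1 = Δ_1 - h_1(2σ_1 + σ_2)/6 = -13/2, c_1 = σ_1/2 = -21/4, d_1 = (σ_2 - σ_1)/(6h_1) = 7/4. So S'(2) = -47/4.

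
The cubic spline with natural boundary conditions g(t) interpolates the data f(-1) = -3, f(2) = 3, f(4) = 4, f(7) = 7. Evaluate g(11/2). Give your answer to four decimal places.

5.2188

Let M_i = g''(x_i). Step sizes h_i = 3, 2, 3; slopes of the chords Δ_i = (y_(i+1) - y_i)/h_i = 2, 1/2, 1.
  3·M_0 + 10·M_1 + 2·M_2 = 6(Δ_1 - Δ_0) = -9
  2·M_1 + 10·M_2 + 3·M_3 = 6(Δ_2 - Δ_1) = 3
Natural end conditions: M_0 = M_3 = 0.
Solving the tridiagonal system: M_0 = 0, M_1 = -1, M_2 = 1/2, M_3 = 0.
On [4, 7], g(t) = 4 + 1/2·(t - 4) + 1/4·(t - 4)² - 1/36·(t - 4)³.
With (t - 4) = 3/2: g(11/2) = 167/32.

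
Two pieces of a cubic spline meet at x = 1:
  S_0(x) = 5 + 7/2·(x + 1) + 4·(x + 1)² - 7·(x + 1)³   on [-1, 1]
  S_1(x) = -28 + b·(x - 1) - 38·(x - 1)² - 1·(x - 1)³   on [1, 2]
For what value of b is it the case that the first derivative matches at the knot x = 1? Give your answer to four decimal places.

-64.5000

S_0'(x) = 7/2 + 8·(x + 1) - 21·(x + 1)², so S_0'(1) = -129/2. On the right, S_1'(1) = b, so b = -129/2.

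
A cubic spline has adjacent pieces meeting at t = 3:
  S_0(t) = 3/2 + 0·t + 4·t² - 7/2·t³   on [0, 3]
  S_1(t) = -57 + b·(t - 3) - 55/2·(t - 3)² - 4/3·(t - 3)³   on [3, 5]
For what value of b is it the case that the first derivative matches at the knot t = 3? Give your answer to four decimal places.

S_0'(t) = 0 + 8·t - 21/2·t², so S_0'(3) = -141/2. On the right, S_1'(3) = b, so b = -141/2.

-70.5000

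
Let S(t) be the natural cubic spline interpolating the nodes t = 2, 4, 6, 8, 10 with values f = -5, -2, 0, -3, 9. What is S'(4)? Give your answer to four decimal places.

Put m_i = S'' at the i-th knot. Here h = (2, 2, 2, 2) and Δ = (3/2, 1, -3/2, 6), so the interior equations h_(i-1)·m_(i-1) + 2(h_(i-1)+h_i)·m_i + h_i·m_(i+1) = 6(Δ_i − Δ_(i-1)) read
  2·m_0 + 8·m_1 + 2·m_2 = 6(Δ_1 - Δ_0) = -3
  2·m_1 + 8·m_2 + 2·m_3 = 6(Δ_2 - Δ_1) = -15
  2·m_2 + 8·m_3 + 2·m_4 = 6(Δ_3 - Δ_2) = 45
Natural end conditions: m_0 = m_4 = 0.
Hence m_0 = 0, m_1 = 15/28, m_2 = -51/14, m_3 = 183/28, m_4 = 0.
On [4, 6], S'(t) = b_1 + 2c_1·(t - 4) + 3d_1·(t - 4)² with b_1 = Δ_1 - h_1(2m_1 + m_2)/6 = 13/7, c_1 = m_1/2 = 15/56, d_1 = (m_2 - m_1)/(6h_1) = -39/112. So S'(4) = 13/7.

1.8571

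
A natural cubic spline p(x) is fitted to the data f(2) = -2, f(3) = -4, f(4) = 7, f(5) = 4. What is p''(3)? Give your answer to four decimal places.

With M_i denoting the second derivative at x_i, h_i = 1, 1, 1, and Δ_i = (y_(i+1) − y_i)/h_i = -2, 11, -3:
  1·M_0 + 4·M_1 + 1·M_2 = 6(Δ_1 - Δ_0) = 78
  1·M_1 + 4·M_2 + 1·M_3 = 6(Δ_2 - Δ_1) = -84
Natural end conditions: M_0 = M_3 = 0.
Solving: M_0 = 0, M_1 = 132/5, M_2 = -138/5, M_3 = 0.

26.4000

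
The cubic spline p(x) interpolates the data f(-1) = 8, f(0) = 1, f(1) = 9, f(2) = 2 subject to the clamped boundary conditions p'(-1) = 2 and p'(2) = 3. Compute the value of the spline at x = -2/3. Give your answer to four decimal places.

Put M_i = p'' at the i-th knot. Here h = (1, 1, 1) and Δ = (-7, 8, -7), so the interior equations h_(i-1)·M_(i-1) + 2(h_(i-1)+h_i)·M_i + h_i·M_(i+1) = 6(Δ_i − Δ_(i-1)) read
  1·M_0 + 4·M_1 + 1·M_2 = 6(Δ_1 - Δ_0) = 90
  1·M_1 + 4·M_2 + 1·M_3 = 6(Δ_2 - Δ_1) = -90
Clamped end conditions give two more equations: 2h_0·M_0 + h_0·M_1 = 6(Δ_0 - p'(-1)) = -54 and h_2·M_2 + 2h_2·M_3 = 6(p'(2) - Δ_2) = 60.
Solving: M_0 = -758/15, M_1 = 706/15, M_2 = -716/15, M_3 = 808/15.
On [-1, 0], p(x) = 8 + 2·(x + 1) - 379/15·(x + 1)² + 244/15·(x + 1)³.
With (x + 1) = 1/3: p(-2/3) = 2617/405.

6.4617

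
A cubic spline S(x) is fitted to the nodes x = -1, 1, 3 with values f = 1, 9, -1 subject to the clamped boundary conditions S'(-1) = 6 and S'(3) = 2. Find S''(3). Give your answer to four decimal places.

Put M_i = S'' at the i-th knot. Here h = (2, 2) and Δ = (4, -5), so the interior equations h_(i-1)·M_(i-1) + 2(h_(i-1)+h_i)·M_i + h_i·M_(i+1) = 6(Δ_i − Δ_(i-1)) read
  2·M_0 + 8·M_1 + 2·M_2 = 6(Δ_1 - Δ_0) = -54
Clamped end conditions give two more equations: 2h_0·M_0 + h_0·M_1 = 6(Δ_0 - S'(-1)) = -12 and h_1·M_1 + 2h_1·M_2 = 6(S'(3) - Δ_1) = 42.
Solving: M_0 = 11/4, M_1 = -23/2, M_2 = 65/4.

16.2500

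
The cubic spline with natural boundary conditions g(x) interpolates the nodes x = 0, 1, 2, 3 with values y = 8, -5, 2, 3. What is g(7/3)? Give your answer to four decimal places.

Put M_i = g'' at the i-th knot. Here h = (1, 1, 1) and Δ = (-13, 7, 1), so the interior equations h_(i-1)·M_(i-1) + 2(h_(i-1)+h_i)·M_i + h_i·M_(i+1) = 6(Δ_i − Δ_(i-1)) read
  1·M_0 + 4·M_1 + 1·M_2 = 6(Δ_1 - Δ_0) = 120
  1·M_1 + 4·M_2 + 1·M_3 = 6(Δ_2 - Δ_1) = -36
Natural end conditions: M_0 = M_3 = 0.
Forward elimination and back-substitution give M_0 = 0, M_1 = 172/5, M_2 = -88/5, M_3 = 0.
On [2, 3], g(x) = 2 + 103/15·(x - 2) - 44/5·(x - 2)² + 44/15·(x - 2)³.
With (x - 2) = 1/3: g(7/3) = 277/81.

3.4198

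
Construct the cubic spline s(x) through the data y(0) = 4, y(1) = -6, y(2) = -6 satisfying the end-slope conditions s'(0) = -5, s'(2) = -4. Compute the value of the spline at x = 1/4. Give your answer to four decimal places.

1.9805

Write M_i for s''(x_i). With h_i = 1, 1 and divided differences Δ_i = -10, 0, the continuity of s' gives the tridiagonal system
  1·M_0 + 4·M_1 + 1·M_2 = 6(Δ_1 - Δ_0) = 60
Clamped end conditions give two more equations: 2h_0·M_0 + h_0·M_1 = 6(Δ_0 - s'(0)) = -30 and h_1·M_1 + 2h_1·M_2 = 6(s'(2) - Δ_1) = -24.
Forward elimination and back-substitution give M_0 = -59/2, M_1 = 29, M_2 = -53/2.
On [0, 1], s(x) = 4 - 5·x - 59/4·x² + 39/4·x³.
With x = 1/4: s(1/4) = 507/256.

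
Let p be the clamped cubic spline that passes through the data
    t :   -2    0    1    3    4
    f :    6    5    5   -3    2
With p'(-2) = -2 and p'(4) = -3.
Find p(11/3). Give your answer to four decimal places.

Write M_i for p''(x_i). With h_i = 2, 1, 2, 1 and divided differences Δ_i = -1/2, 0, -4, 5, the continuity of p' gives the tridiagonal system
  2·M_0 + 6·M_1 + 1·M_2 = 6(Δ_1 - Δ_0) = 3
  1·M_1 + 6·M_2 + 2·M_3 = 6(Δ_2 - Δ_1) = -24
  2·M_2 + 6·M_3 + 1·M_4 = 6(Δ_3 - Δ_2) = 54
Clamped end conditions give two more equations: 2h_0·M_0 + h_0·M_1 = 6(Δ_0 - p'(-2)) = 9 and h_3·M_3 + 2h_3·M_4 = 6(p'(4) - Δ_3) = -48.
Solving: M_0 = 511/372, M_1 = 163/93, M_2 = -1909/186, M_3 = 1666/93, M_4 = -3065/93.
On [3, 4], p(t) = -3 + 841/186·(t - 3) + 833/93·(t - 3)² - 1577/186·(t - 3)³.
With (t - 3) = 2/3: p(11/3) = 3724/2511.

1.4831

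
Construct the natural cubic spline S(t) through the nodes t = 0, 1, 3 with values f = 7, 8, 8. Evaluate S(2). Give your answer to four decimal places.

8.2500

Write σ_i for S''(x_i). With h_i = 1, 2 and divided differences Δ_i = 1, 0, the continuity of S' gives the tridiagonal system
  1·σ_0 + 6·σ_1 + 2·σ_2 = 6(Δ_1 - Δ_0) = -6
Natural end conditions: σ_0 = σ_2 = 0.
Hence σ_0 = 0, σ_1 = -1, σ_2 = 0.
On [1, 3], S(t) = 8 + 2/3·(t - 1) - 1/2·(t - 1)² + 1/12·(t - 1)³.
With (t - 1) = 1: S(2) = 33/4.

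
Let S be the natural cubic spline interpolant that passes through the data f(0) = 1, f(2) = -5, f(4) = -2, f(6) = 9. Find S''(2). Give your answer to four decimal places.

2.8000

Put M_i = S'' at the i-th knot. Here h = (2, 2, 2) and Δ = (-3, 3/2, 11/2), so the interior equations h_(i-1)·M_(i-1) + 2(h_(i-1)+h_i)·M_i + h_i·M_(i+1) = 6(Δ_i − Δ_(i-1)) read
  2·M_0 + 8·M_1 + 2·M_2 = 6(Δ_1 - Δ_0) = 27
  2·M_1 + 8·M_2 + 2·M_3 = 6(Δ_2 - Δ_1) = 24
Natural end conditions: M_0 = M_3 = 0.
Solving the tridiagonal system: M_0 = 0, M_1 = 14/5, M_2 = 23/10, M_3 = 0.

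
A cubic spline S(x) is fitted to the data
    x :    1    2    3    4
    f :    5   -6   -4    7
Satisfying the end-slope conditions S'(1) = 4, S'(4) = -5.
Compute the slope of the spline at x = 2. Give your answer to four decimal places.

With σ_i denoting the second derivative at x_i, h_i = 1, 1, 1, and Δ_i = (y_(i+1) − y_i)/h_i = -11, 2, 11:
  1·σ_0 + 4·σ_1 + 1·σ_2 = 6(Δ_1 - Δ_0) = 78
  1·σ_1 + 4·σ_2 + 1·σ_3 = 6(Δ_2 - Δ_1) = 54
Clamped end conditions give two more equations: 2h_0·σ_0 + h_0·σ_1 = 6(Δ_0 - S'(1)) = -90 and h_2·σ_2 + 2h_2·σ_3 = 6(S'(4) - Δ_2) = -96.
Forward elimination and back-substitution give σ_0 = -298/5, σ_1 = 146/5, σ_2 = 104/5, σ_3 = -292/5.
On [2, 3], S'(x) = b_1 + 2c_1·(x - 2) + 3d_1·(x - 2)² with b_1 = Δ_1 - h_1(2σ_1 + σ_2)/6 = -56/5, c_1 = σ_1/2 = 73/5, d_1 = (σ_2 - σ_1)/(6h_1) = -7/5. So S'(2) = -56/5.

-11.2000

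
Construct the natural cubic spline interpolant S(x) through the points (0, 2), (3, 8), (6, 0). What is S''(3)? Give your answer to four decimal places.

Write σ_i for S''(x_i). With h_i = 3, 3 and divided differences Δ_i = 2, -8/3, the continuity of S' gives the tridiagonal system
  3·σ_0 + 12·σ_1 + 3·σ_2 = 6(Δ_1 - Δ_0) = -28
Natural end conditions: σ_0 = σ_2 = 0.
Solving the tridiagonal system: σ_0 = 0, σ_1 = -7/3, σ_2 = 0.

-2.3333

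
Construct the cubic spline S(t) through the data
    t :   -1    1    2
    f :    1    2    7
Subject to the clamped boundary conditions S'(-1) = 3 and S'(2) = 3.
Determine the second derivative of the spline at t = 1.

9

Let M_i = S''(x_i). Step sizes h_i = 2, 1; slopes of the chords Δ_i = (y_(i+1) - y_i)/h_i = 1/2, 5.
  2·M_0 + 6·M_1 + 1·M_2 = 6(Δ_1 - Δ_0) = 27
Clamped end conditions give two more equations: 2h_0·M_0 + h_0·M_1 = 6(Δ_0 - S'(-1)) = -15 and h_1·M_1 + 2h_1·M_2 = 6(S'(2) - Δ_1) = -12.
Solving: M_0 = -33/4, M_1 = 9, M_2 = -21/2.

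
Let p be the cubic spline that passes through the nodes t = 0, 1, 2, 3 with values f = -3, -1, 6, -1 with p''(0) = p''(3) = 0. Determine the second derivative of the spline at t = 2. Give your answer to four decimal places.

Put m_i = p'' at the i-th knot. Here h = (1, 1, 1) and Δ = (2, 7, -7), so the interior equations h_(i-1)·m_(i-1) + 2(h_(i-1)+h_i)·m_i + h_i·m_(i+1) = 6(Δ_i − Δ_(i-1)) read
  1·m_0 + 4·m_1 + 1·m_2 = 6(Δ_1 - Δ_0) = 30
  1·m_1 + 4·m_2 + 1·m_3 = 6(Δ_2 - Δ_1) = -84
Natural end conditions: m_0 = m_3 = 0.
Solving the tridiagonal system: m_0 = 0, m_1 = 68/5, m_2 = -122/5, m_3 = 0.

-24.4000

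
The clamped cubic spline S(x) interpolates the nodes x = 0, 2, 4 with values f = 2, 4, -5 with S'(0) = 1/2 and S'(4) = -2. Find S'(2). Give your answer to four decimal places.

-2.2500

Let m_i = S''(x_i). Step sizes h_i = 2, 2; slopes of the chords Δ_i = (y_(i+1) - y_i)/h_i = 1, -9/2.
  2·m_0 + 8·m_1 + 2·m_2 = 6(Δ_1 - Δ_0) = -33
Clamped end conditions give two more equations: 2h_0·m_0 + h_0·m_1 = 6(Δ_0 - S'(0)) = 3 and h_1·m_1 + 2h_1·m_2 = 6(S'(4) - Δ_1) = 15.
Solving the tridiagonal system: m_0 = 17/4, m_1 = -7, m_2 = 29/4.
On [2, 4], S'(x) = b_1 + 2c_1·(x - 2) + 3d_1·(x - 2)² with b_1 = Δ_1 - h_1(2m_1 + m_2)/6 = -9/4, c_1 = m_1/2 = -7/2, d_1 = (m_2 - m_1)/(6h_1) = 19/16. So S'(2) = -9/4.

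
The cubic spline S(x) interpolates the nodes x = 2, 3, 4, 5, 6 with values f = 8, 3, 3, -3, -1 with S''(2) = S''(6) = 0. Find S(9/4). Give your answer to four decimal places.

Let σ_i = S''(x_i). Step sizes h_i = 1, 1, 1, 1; slopes of the chords Δ_i = (y_(i+1) - y_i)/h_i = -5, 0, -6, 2.
  1·σ_0 + 4·σ_1 + 1·σ_2 = 6(Δ_1 - Δ_0) = 30
  1·σ_1 + 4·σ_2 + 1·σ_3 = 6(Δ_2 - Δ_1) = -36
  1·σ_2 + 4·σ_3 + 1·σ_4 = 6(Δ_3 - Δ_2) = 48
Natural end conditions: σ_0 = σ_4 = 0.
Hence σ_0 = 0, σ_1 = 321/28, σ_2 = -111/7, σ_3 = 447/28, σ_4 = 0.
On [2, 3], S(x) = 8 - 387/56·(x - 2) + 0·(x - 2)² + 107/56·(x - 2)³.
With (x - 2) = 1/4: S(9/4) = 22587/3584.

6.3022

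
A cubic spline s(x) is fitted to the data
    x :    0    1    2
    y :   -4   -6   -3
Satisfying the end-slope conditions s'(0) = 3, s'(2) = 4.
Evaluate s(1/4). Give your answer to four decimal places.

Put M_i = s'' at the i-th knot. Here h = (1, 1) and Δ = (-2, 3), so the interior equations h_(i-1)·M_(i-1) + 2(h_(i-1)+h_i)·M_i + h_i·M_(i+1) = 6(Δ_i − Δ_(i-1)) read
  1·M_0 + 4·M_1 + 1·M_2 = 6(Δ_1 - Δ_0) = 30
Clamped end conditions give two more equations: 2h_0·M_0 + h_0·M_1 = 6(Δ_0 - s'(0)) = -30 and h_1·M_1 + 2h_1·M_2 = 6(s'(2) - Δ_1) = 6.
Hence M_0 = -22, M_1 = 14, M_2 = -4.
On [0, 1], s(x) = -4 + 3·x - 11·x² + 6·x³.
With x = 1/4: s(1/4) = -123/32.

-3.8438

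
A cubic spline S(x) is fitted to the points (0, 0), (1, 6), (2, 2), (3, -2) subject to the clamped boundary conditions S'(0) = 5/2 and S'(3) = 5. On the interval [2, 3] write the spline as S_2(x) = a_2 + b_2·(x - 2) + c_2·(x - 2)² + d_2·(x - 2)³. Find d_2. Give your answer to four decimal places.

Write σ_i for S''(x_i). With h_i = 1, 1, 1 and divided differences Δ_i = 6, -4, -4, the continuity of S' gives the tridiagonal system
  1·σ_0 + 4·σ_1 + 1·σ_2 = 6(Δ_1 - Δ_0) = -60
  1·σ_1 + 4·σ_2 + 1·σ_3 = 6(Δ_2 - Δ_1) = 0
Clamped end conditions give two more equations: 2h_0·σ_0 + h_0·σ_1 = 6(Δ_0 - S'(0)) = 21 and h_2·σ_2 + 2h_2·σ_3 = 6(S'(3) - Δ_2) = 54.
Solving: σ_0 = 304/15, σ_1 = -293/15, σ_2 = -32/15, σ_3 = 421/15.
On [2, 3], with S_2(x) = a_2 + b_2·(x - 2) + c_2·(x - 2)² + d_2·(x - 2)³: c_2 = σ_2/2 = -16/15, d_2 = (σ_3 - σ_2)/(6h_2) = 151/30, b_2 = Δ_2 - h_2(2σ_2 + σ_3)/6 = -239/30.

5.0333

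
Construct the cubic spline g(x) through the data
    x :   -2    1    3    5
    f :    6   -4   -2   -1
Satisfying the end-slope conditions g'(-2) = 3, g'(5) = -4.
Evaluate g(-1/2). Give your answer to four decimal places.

With M_i denoting the second derivative at x_i, h_i = 3, 2, 2, and Δ_i = (y_(i+1) − y_i)/h_i = -10/3, 1, 1/2:
  3·M_0 + 10·M_1 + 2·M_2 = 6(Δ_1 - Δ_0) = 26
  2·M_1 + 8·M_2 + 2·M_3 = 6(Δ_2 - Δ_1) = -3
Clamped end conditions give two more equations: 2h_0·M_0 + h_0·M_1 = 6(Δ_0 - g'(-2)) = -38 and h_2·M_2 + 2h_2·M_3 = 6(g'(5) - Δ_2) = -27.
Solving the tridiagonal system: M_0 = -997/111, M_1 = 196/37, M_2 = -1/74, M_3 = -499/74.
On [-2, 1], g(x) = 6 + 3·(x + 2) - 997/222·(x + 2)² + 1585/1998·(x + 2)³.
With (x + 2) = 3/2: g(-1/2) = 1819/592.

3.0726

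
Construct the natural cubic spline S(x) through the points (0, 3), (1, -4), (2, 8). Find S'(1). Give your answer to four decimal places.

Put σ_i = S'' at the i-th knot. Here h = (1, 1) and Δ = (-7, 12), so the interior equations h_(i-1)·σ_(i-1) + 2(h_(i-1)+h_i)·σ_i + h_i·σ_(i+1) = 6(Δ_i − Δ_(i-1)) read
  1·σ_0 + 4·σ_1 + 1·σ_2 = 6(Δ_1 - Δ_0) = 114
Natural end conditions: σ_0 = σ_2 = 0.
Hence σ_0 = 0, σ_1 = 57/2, σ_2 = 0.
On [1, 2], S'(x) = b_1 + 2c_1·(x - 1) + 3d_1·(x - 1)² with b_1 = Δ_1 - h_1(2σ_1 + σ_2)/6 = 5/2, c_1 = σ_1/2 = 57/4, d_1 = (σ_2 - σ_1)/(6h_1) = -19/4. So S'(1) = 5/2.

2.5000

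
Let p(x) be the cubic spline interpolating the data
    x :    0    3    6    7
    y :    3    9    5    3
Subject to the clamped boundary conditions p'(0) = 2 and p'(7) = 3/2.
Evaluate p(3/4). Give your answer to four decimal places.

Write M_i for p''(x_i). With h_i = 3, 3, 1 and divided differences Δ_i = 2, -4/3, -2, the continuity of p' gives the tridiagonal system
  3·M_0 + 12·M_1 + 3·M_2 = 6(Δ_1 - Δ_0) = -20
  3·M_1 + 8·M_2 + 1·M_3 = 6(Δ_2 - Δ_1) = -4
Clamped end conditions give two more equations: 2h_0·M_0 + h_0·M_1 = 6(Δ_0 - p'(0)) = 0 and h_2·M_2 + 2h_2·M_3 = 6(p'(7) - Δ_2) = 21.
Solving the tridiagonal system: M_0 = 71/93, M_1 = -142/93, M_2 = -41/31, M_3 = 346/31.
On [0, 3], p(x) = 3 + 2·x + 71/186·x² - 71/558·x³.
With x = 3/4: p(3/4) = 18495/3968.

4.6610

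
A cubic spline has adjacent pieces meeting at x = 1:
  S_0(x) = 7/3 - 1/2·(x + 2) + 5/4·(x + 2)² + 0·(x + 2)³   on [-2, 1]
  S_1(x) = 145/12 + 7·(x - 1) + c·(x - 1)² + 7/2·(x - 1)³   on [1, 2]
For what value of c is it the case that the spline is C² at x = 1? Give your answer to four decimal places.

1.2500

S_0''(x) = 5/2 + 0·(x + 2), so S_0''(1) = 5/2. On the right, S_1''(1) = 2c, so c = 5/4.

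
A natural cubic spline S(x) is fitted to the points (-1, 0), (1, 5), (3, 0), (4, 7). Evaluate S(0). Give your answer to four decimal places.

With M_i denoting the second derivative at x_i, h_i = 2, 2, 1, and Δ_i = (y_(i+1) − y_i)/h_i = 5/2, -5/2, 7:
  2·M_0 + 8·M_1 + 2·M_2 = 6(Δ_1 - Δ_0) = -30
  2·M_1 + 6·M_2 + 1·M_3 = 6(Δ_2 - Δ_1) = 57
Natural end conditions: M_0 = M_3 = 0.
Solving the tridiagonal system: M_0 = 0, M_1 = -147/22, M_2 = 129/11, M_3 = 0.
On [-1, 1], S(x) = 0 + 52/11·(x + 1) + 0·(x + 1)² - 49/88·(x + 1)³.
With (x + 1) = 1: S(0) = 367/88.

4.1705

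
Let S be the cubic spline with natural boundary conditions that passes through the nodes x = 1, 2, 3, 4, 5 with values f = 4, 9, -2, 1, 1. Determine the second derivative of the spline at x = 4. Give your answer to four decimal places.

-12.5357

Write σ_i for S''(x_i). With h_i = 1, 1, 1, 1 and divided differences Δ_i = 5, -11, 3, 0, the continuity of S' gives the tridiagonal system
  1·σ_0 + 4·σ_1 + 1·σ_2 = 6(Δ_1 - Δ_0) = -96
  1·σ_1 + 4·σ_2 + 1·σ_3 = 6(Δ_2 - Δ_1) = 84
  1·σ_2 + 4·σ_3 + 1·σ_4 = 6(Δ_3 - Δ_2) = -18
Natural end conditions: σ_0 = σ_4 = 0.
Solving the tridiagonal system: σ_0 = 0, σ_1 = -897/28, σ_2 = 225/7, σ_3 = -351/28, σ_4 = 0.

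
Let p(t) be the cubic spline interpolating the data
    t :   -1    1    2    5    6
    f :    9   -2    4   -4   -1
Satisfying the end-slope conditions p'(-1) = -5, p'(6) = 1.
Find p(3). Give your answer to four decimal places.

Write M_i for p''(x_i). With h_i = 2, 1, 3, 1 and divided differences Δ_i = -11/2, 6, -8/3, 3, the continuity of p' gives the tridiagonal system
  2·M_0 + 6·M_1 + 1·M_2 = 6(Δ_1 - Δ_0) = 69
  1·M_1 + 8·M_2 + 3·M_3 = 6(Δ_2 - Δ_1) = -52
  3·M_2 + 8·M_3 + 1·M_4 = 6(Δ_3 - Δ_2) = 34
Clamped end conditions give two more equations: 2h_0·M_0 + h_0·M_1 = 6(Δ_0 - p'(-1)) = -3 and h_3·M_3 + 2h_3·M_4 = 6(p'(6) - Δ_3) = -12.
Forward elimination and back-substitution give M_0 = -5969/660, M_1 = 2737/165, M_2 = -821/66, M_3 = 567/55, M_4 = -1227/110.
On [2, 5], p(t) = 4 + 254/55·(t - 2) - 821/132·(t - 2)² + 7507/5940·(t - 2)³.
With (t - 2) = 1: p(3) = 10877/2970.

3.6623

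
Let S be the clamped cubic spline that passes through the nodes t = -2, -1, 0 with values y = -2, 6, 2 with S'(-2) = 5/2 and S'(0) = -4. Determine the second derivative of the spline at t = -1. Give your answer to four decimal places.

With σ_i denoting the second derivative at x_i, h_i = 1, 1, and Δ_i = (y_(i+1) − y_i)/h_i = 8, -4:
  1·σ_0 + 4·σ_1 + 1·σ_2 = 6(Δ_1 - Δ_0) = -72
Clamped end conditions give two more equations: 2h_0·σ_0 + h_0·σ_1 = 6(Δ_0 - S'(-2)) = 33 and h_1·σ_1 + 2h_1·σ_2 = 6(S'(0) - Δ_1) = 0.
Solving the tridiagonal system: σ_0 = 125/4, σ_1 = -59/2, σ_2 = 59/4.

-29.5000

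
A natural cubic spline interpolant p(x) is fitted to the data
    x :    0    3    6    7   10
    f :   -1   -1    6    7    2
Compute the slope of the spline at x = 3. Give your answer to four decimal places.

1.5000

Write σ_i for p''(x_i). With h_i = 3, 3, 1, 3 and divided differences Δ_i = 0, 7/3, 1, -5/3, the continuity of p' gives the tridiagonal system
  3·σ_0 + 12·σ_1 + 3·σ_2 = 6(Δ_1 - Δ_0) = 14
  3·σ_1 + 8·σ_2 + 1·σ_3 = 6(Δ_2 - Δ_1) = -8
  1·σ_2 + 8·σ_3 + 3·σ_4 = 6(Δ_3 - Δ_2) = -16
Natural end conditions: σ_0 = σ_4 = 0.
Forward elimination and back-substitution give σ_0 = 0, σ_1 = 3/2, σ_2 = -4/3, σ_3 = -11/6, σ_4 = 0.
On [3, 6], p'(x) = b_1 + 2c_1·(x - 3) + 3d_1·(x - 3)² with b_1 = Δ_1 - h_1(2σ_1 + σ_2)/6 = 3/2, c_1 = σ_1/2 = 3/4, d_1 = (σ_2 - σ_1)/(6h_1) = -17/108. So p'(3) = 3/2.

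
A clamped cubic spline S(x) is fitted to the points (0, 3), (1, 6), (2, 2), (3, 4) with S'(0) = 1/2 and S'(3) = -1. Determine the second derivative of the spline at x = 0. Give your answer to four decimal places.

17.2000

Write M_i for S''(x_i). With h_i = 1, 1, 1 and divided differences Δ_i = 3, -4, 2, the continuity of S' gives the tridiagonal system
  1·M_0 + 4·M_1 + 1·M_2 = 6(Δ_1 - Δ_0) = -42
  1·M_1 + 4·M_2 + 1·M_3 = 6(Δ_2 - Δ_1) = 36
Clamped end conditions give two more equations: 2h_0·M_0 + h_0·M_1 = 6(Δ_0 - S'(0)) = 15 and h_2·M_2 + 2h_2·M_3 = 6(S'(3) - Δ_2) = -18.
Solving the tridiagonal system: M_0 = 86/5, M_1 = -97/5, M_2 = 92/5, M_3 = -91/5.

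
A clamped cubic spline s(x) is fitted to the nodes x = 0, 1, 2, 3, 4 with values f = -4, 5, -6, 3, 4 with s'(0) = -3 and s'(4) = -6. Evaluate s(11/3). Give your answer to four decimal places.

5.3717

Let M_i = s''(x_i). Step sizes h_i = 1, 1, 1, 1; slopes of the chords Δ_i = (y_(i+1) - y_i)/h_i = 9, -11, 9, 1.
  1·M_0 + 4·M_1 + 1·M_2 = 6(Δ_1 - Δ_0) = -120
  1·M_1 + 4·M_2 + 1·M_3 = 6(Δ_2 - Δ_1) = 120
  1·M_2 + 4·M_3 + 1·M_4 = 6(Δ_3 - Δ_2) = -48
Clamped end conditions give two more equations: 2h_0·M_0 + h_0·M_1 = 6(Δ_0 - s'(0)) = 72 and h_3·M_3 + 2h_3·M_4 = 6(s'(4) - Δ_3) = -42.
Solving: M_0 = 1833/28, M_1 = -825/14, M_2 = 201/4, M_3 = -309/14, M_4 = -279/28.
On [3, 4], s(x) = 3 + 561/56·(x - 3) - 309/28·(x - 3)² + 113/56·(x - 3)³.
With (x - 3) = 2/3: s(11/3) = 4061/756.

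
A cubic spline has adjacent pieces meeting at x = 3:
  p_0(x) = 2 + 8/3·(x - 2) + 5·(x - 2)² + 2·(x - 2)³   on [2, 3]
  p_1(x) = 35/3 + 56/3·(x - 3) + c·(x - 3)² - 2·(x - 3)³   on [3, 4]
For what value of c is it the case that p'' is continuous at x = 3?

11

p_0''(x) = 10 + 12·(x - 2), so p_0''(3) = 22. On the right, p_1''(3) = 2c, so c = 11.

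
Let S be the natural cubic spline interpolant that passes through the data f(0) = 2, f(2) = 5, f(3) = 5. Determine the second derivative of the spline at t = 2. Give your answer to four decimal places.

With M_i denoting the second derivative at x_i, h_i = 2, 1, and Δ_i = (y_(i+1) − y_i)/h_i = 3/2, 0:
  2·M_0 + 6·M_1 + 1·M_2 = 6(Δ_1 - Δ_0) = -9
Natural end conditions: M_0 = M_2 = 0.
Solving: M_0 = 0, M_1 = -3/2, M_2 = 0.

-1.5000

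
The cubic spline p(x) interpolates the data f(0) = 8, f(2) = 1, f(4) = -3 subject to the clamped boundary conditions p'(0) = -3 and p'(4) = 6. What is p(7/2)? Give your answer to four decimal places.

-4.5195

Write m_i for p''(x_i). With h_i = 2, 2 and divided differences Δ_i = -7/2, -2, the continuity of p' gives the tridiagonal system
  2·m_0 + 8·m_1 + 2·m_2 = 6(Δ_1 - Δ_0) = 9
Clamped end conditions give two more equations: 2h_0·m_0 + h_0·m_1 = 6(Δ_0 - p'(0)) = -3 and h_1·m_1 + 2h_1·m_2 = 6(p'(4) - Δ_1) = 48.
Solving: m_0 = 3/8, m_1 = -9/4, m_2 = 105/8.
On [2, 4], p(x) = 1 - 39/8·(x - 2) - 9/8·(x - 2)² + 41/32·(x - 2)³.
With (x - 2) = 3/2: p(7/2) = -1157/256.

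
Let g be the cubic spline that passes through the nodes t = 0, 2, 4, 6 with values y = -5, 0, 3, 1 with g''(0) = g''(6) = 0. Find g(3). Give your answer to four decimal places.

2.0250

With M_i denoting the second derivative at x_i, h_i = 2, 2, 2, and Δ_i = (y_(i+1) − y_i)/h_i = 5/2, 3/2, -1:
  2·M_0 + 8·M_1 + 2·M_2 = 6(Δ_1 - Δ_0) = -6
  2·M_1 + 8·M_2 + 2·M_3 = 6(Δ_2 - Δ_1) = -15
Natural end conditions: M_0 = M_3 = 0.
Hence M_0 = 0, M_1 = -3/10, M_2 = -9/5, M_3 = 0.
On [2, 4], g(t) = 0 + 23/10·(t - 2) - 3/20·(t - 2)² - 1/8·(t - 2)³.
With (t - 2) = 1: g(3) = 81/40.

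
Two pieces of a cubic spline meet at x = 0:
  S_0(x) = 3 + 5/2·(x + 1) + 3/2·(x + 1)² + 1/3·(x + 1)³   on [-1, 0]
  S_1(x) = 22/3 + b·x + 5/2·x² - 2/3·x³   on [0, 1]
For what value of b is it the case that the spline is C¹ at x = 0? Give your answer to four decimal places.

S_0'(x) = 5/2 + 3·(x + 1) + 1·(x + 1)², so S_0'(0) = 13/2. On the right, S_1'(0) = b, so b = 13/2.

6.5000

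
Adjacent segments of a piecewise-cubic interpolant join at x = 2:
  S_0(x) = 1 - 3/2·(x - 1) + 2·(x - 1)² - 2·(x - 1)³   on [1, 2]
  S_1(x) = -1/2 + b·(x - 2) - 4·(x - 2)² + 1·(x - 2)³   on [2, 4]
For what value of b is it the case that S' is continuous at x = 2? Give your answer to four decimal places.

-3.5000

S_0'(x) = -3/2 + 4·(x - 1) - 6·(x - 1)², so S_0'(2) = -7/2. On the right, S_1'(2) = b, so b = -7/2.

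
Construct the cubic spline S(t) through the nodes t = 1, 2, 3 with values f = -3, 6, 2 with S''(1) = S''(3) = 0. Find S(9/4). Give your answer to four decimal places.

6.0664

Write σ_i for S''(x_i). With h_i = 1, 1 and divided differences Δ_i = 9, -4, the continuity of S' gives the tridiagonal system
  1·σ_0 + 4·σ_1 + 1·σ_2 = 6(Δ_1 - Δ_0) = -78
Natural end conditions: σ_0 = σ_2 = 0.
Solving the tridiagonal system: σ_0 = 0, σ_1 = -39/2, σ_2 = 0.
On [2, 3], S(t) = 6 + 5/2·(t - 2) - 39/4·(t - 2)² + 13/4·(t - 2)³.
With (t - 2) = 1/4: S(9/4) = 1553/256.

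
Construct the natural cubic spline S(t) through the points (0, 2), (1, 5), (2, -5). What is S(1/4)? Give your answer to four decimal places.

3.5117

Write M_i for S''(x_i). With h_i = 1, 1 and divided differences Δ_i = 3, -10, the continuity of S' gives the tridiagonal system
  1·M_0 + 4·M_1 + 1·M_2 = 6(Δ_1 - Δ_0) = -78
Natural end conditions: M_0 = M_2 = 0.
Solving: M_0 = 0, M_1 = -39/2, M_2 = 0.
On [0, 1], S(t) = 2 + 25/4·t + 0·t² - 13/4·t³.
With t = 1/4: S(1/4) = 899/256.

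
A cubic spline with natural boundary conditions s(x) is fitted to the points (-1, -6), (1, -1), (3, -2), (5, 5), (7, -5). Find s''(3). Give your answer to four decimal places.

Let m_i = s''(x_i). Step sizes h_i = 2, 2, 2, 2; slopes of the chords Δ_i = (y_(i+1) - y_i)/h_i = 5/2, -1/2, 7/2, -5.
  2·m_0 + 8·m_1 + 2·m_2 = 6(Δ_1 - Δ_0) = -18
  2·m_1 + 8·m_2 + 2·m_3 = 6(Δ_2 - Δ_1) = 24
  2·m_2 + 8·m_3 + 2·m_4 = 6(Δ_3 - Δ_2) = -51
Natural end conditions: m_0 = m_4 = 0.
Hence m_0 = 0, m_1 = -417/112, m_2 = 165/28, m_3 = -879/112, m_4 = 0.

5.8929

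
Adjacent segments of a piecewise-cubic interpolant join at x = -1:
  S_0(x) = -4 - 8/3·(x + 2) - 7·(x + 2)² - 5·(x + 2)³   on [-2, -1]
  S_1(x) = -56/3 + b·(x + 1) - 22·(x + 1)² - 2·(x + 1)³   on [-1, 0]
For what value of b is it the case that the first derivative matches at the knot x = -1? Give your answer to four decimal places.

-31.6667

S_0'(x) = -8/3 - 14·(x + 2) - 15·(x + 2)², so S_0'(-1) = -95/3. On the right, S_1'(-1) = b, so b = -95/3.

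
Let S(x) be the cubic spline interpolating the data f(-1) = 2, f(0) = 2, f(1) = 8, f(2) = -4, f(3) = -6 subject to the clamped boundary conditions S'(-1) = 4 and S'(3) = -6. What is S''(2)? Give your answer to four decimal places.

With M_i denoting the second derivative at x_i, h_i = 1, 1, 1, 1, and Δ_i = (y_(i+1) − y_i)/h_i = 0, 6, -12, -2:
  1·M_0 + 4·M_1 + 1·M_2 = 6(Δ_1 - Δ_0) = 36
  1·M_1 + 4·M_2 + 1·M_3 = 6(Δ_2 - Δ_1) = -108
  1·M_2 + 4·M_3 + 1·M_4 = 6(Δ_3 - Δ_2) = 60
Clamped end conditions give two more equations: 2h_0·M_0 + h_0·M_1 = 6(Δ_0 - S'(-1)) = -24 and h_3·M_3 + 2h_3·M_4 = 6(S'(3) - Δ_3) = -24.
Solving: M_0 = -347/14, M_1 = 179/7, M_2 = -83/2, M_3 = 227/7, M_4 = -395/14.

32.4286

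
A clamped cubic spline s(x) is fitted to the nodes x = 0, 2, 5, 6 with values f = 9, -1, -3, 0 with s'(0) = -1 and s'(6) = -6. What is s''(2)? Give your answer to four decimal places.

2.3590

With m_i denoting the second derivative at x_i, h_i = 2, 3, 1, and Δ_i = (y_(i+1) − y_i)/h_i = -5, -2/3, 3:
  2·m_0 + 10·m_1 + 3·m_2 = 6(Δ_1 - Δ_0) = 26
  3·m_1 + 8·m_2 + 1·m_3 = 6(Δ_2 - Δ_1) = 22
Clamped end conditions give two more equations: 2h_0·m_0 + h_0·m_1 = 6(Δ_0 - s'(0)) = -24 and h_2·m_2 + 2h_2·m_3 = 6(s'(6) - Δ_2) = -54.
Hence m_0 = -280/39, m_1 = 92/39, m_2 = 218/39, m_3 = -1162/39.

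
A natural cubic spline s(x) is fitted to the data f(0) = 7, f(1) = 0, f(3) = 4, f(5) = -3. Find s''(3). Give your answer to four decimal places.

With σ_i denoting the second derivative at x_i, h_i = 1, 2, 2, and Δ_i = (y_(i+1) − y_i)/h_i = -7, 2, -7/2:
  1·σ_0 + 6·σ_1 + 2·σ_2 = 6(Δ_1 - Δ_0) = 54
  2·σ_1 + 8·σ_2 + 2·σ_3 = 6(Δ_2 - Δ_1) = -33
Natural end conditions: σ_0 = σ_3 = 0.
Hence σ_0 = 0, σ_1 = 249/22, σ_2 = -153/22, σ_3 = 0.

-6.9545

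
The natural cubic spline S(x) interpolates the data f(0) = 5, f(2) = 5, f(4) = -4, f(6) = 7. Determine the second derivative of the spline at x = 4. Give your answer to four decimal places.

8.9000

Let m_i = S''(x_i). Step sizes h_i = 2, 2, 2; slopes of the chords Δ_i = (y_(i+1) - y_i)/h_i = 0, -9/2, 11/2.
  2·m_0 + 8·m_1 + 2·m_2 = 6(Δ_1 - Δ_0) = -27
  2·m_1 + 8·m_2 + 2·m_3 = 6(Δ_2 - Δ_1) = 60
Natural end conditions: m_0 = m_3 = 0.
Solving the tridiagonal system: m_0 = 0, m_1 = -28/5, m_2 = 89/10, m_3 = 0.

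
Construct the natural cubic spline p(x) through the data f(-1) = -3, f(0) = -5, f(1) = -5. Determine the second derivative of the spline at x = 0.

Write σ_i for p''(x_i). With h_i = 1, 1 and divided differences Δ_i = -2, 0, the continuity of p' gives the tridiagonal system
  1·σ_0 + 4·σ_1 + 1·σ_2 = 6(Δ_1 - Δ_0) = 12
Natural end conditions: σ_0 = σ_2 = 0.
Solving the tridiagonal system: σ_0 = 0, σ_1 = 3, σ_2 = 0.

3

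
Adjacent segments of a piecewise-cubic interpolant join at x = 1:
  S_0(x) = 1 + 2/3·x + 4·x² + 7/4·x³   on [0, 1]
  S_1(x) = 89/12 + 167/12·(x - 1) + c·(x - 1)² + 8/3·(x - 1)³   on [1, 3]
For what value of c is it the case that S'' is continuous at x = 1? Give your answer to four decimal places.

9.2500

S_0''(x) = 8 + 21/2·x, so S_0''(1) = 37/2. On the right, S_1''(1) = 2c, so c = 37/4.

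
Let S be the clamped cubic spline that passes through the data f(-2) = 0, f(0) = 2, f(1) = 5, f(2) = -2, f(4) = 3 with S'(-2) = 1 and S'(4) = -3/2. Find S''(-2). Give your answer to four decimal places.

Put M_i = S'' at the i-th knot. Here h = (2, 1, 1, 2) and Δ = (1, 3, -7, 5/2), so the interior equations h_(i-1)·M_(i-1) + 2(h_(i-1)+h_i)·M_i + h_i·M_(i+1) = 6(Δ_i − Δ_(i-1)) read
  2·M_0 + 6·M_1 + 1·M_2 = 6(Δ_1 - Δ_0) = 12
  1·M_1 + 4·M_2 + 1·M_3 = 6(Δ_2 - Δ_1) = -60
  1·M_2 + 6·M_3 + 2·M_4 = 6(Δ_3 - Δ_2) = 57
Clamped end conditions give two more equations: 2h_0·M_0 + h_0·M_1 = 6(Δ_0 - S'(-2)) = 0 and h_3·M_3 + 2h_3·M_4 = 6(S'(4) - Δ_3) = -24.
Hence M_0 = -199/60, M_1 = 199/30, M_2 = -127/6, M_3 = 541/30, M_4 = -901/60.

-3.3167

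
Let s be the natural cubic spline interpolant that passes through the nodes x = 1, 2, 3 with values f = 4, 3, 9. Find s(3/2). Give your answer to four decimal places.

Let σ_i = s''(x_i). Step sizes h_i = 1, 1; slopes of the chords Δ_i = (y_(i+1) - y_i)/h_i = -1, 6.
  1·σ_0 + 4·σ_1 + 1·σ_2 = 6(Δ_1 - Δ_0) = 42
Natural end conditions: σ_0 = σ_2 = 0.
Solving: σ_0 = 0, σ_1 = 21/2, σ_2 = 0.
On [1, 2], s(x) = 4 - 11/4·(x - 1) + 0·(x - 1)² + 7/4·(x - 1)³.
With (x - 1) = 1/2: s(3/2) = 91/32.

2.8438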